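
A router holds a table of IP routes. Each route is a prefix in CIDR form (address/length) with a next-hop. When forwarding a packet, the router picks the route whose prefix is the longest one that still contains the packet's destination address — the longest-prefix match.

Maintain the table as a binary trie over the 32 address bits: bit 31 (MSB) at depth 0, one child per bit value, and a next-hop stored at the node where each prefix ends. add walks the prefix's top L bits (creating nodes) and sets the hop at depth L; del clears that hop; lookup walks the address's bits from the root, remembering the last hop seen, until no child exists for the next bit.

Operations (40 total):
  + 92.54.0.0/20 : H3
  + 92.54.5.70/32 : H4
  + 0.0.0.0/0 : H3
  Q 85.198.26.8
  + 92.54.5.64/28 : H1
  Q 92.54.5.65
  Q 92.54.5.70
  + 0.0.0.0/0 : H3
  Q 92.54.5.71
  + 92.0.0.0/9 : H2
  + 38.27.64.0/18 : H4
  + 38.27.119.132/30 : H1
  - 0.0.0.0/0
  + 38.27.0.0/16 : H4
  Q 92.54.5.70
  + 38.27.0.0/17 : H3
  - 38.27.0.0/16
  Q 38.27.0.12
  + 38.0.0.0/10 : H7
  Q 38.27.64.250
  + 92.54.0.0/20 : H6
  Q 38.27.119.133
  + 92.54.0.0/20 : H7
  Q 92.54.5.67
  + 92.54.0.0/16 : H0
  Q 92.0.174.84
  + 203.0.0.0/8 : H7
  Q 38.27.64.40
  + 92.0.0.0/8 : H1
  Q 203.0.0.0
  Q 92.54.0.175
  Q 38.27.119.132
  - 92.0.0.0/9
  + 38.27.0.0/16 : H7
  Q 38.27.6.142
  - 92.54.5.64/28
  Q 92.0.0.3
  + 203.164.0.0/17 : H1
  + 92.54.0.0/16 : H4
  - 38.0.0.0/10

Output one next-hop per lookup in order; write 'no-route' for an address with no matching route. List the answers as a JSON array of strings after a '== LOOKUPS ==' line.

Process each operation:
  add 92.54.0.0/20 -> H3 at depth 20
  add 92.54.5.70/32 -> H4 at depth 32
  add 0.0.0.0/0 -> H3 at depth 0
  Q 85.198.26.8: descend 0101 ; hops seen [H3] ; pick H3
  add 92.54.5.64/28 -> H1 at depth 28
  Q 92.54.5.65: descend 01011100001101100000010101000 ; hops seen [H3,H3,H1] ; pick H1
  Q 92.54.5.70: descend 01011100001101100000010101000110 ; hops seen [H3,H3,H1,H4] ; pick H4
  add 0.0.0.0/0 -> H3 at depth 0
  Q 92.54.5.71: descend 0101110000110110000001010100011 ; hops seen [H3,H3,H1] ; pick H1
  add 92.0.0.0/9 -> H2 at depth 9
  add 38.27.64.0/18 -> H4 at depth 18
  add 38.27.119.132/30 -> H1 at depth 30
  del 0.0.0.0/0 (clear depth 0)
  add 38.27.0.0/16 -> H4 at depth 16
  Q 92.54.5.70: descend 01011100001101100000010101000110 ; hops seen [H2,H3,H1,H4] ; pick H4
  add 38.27.0.0/17 -> H3 at depth 17
  del 38.27.0.0/16 (clear depth 16)
  Q 38.27.0.12: descend 00100110000110110 ; hops seen [H3] ; pick H3
  add 38.0.0.0/10 -> H7 at depth 10
  Q 38.27.64.250: descend 001001100001101101 ; hops seen [H7,H3,H4] ; pick H4
  add 92.54.0.0/20 -> H6 at depth 20
  Q 38.27.119.133: descend 001001100001101101110111100001 ; hops seen [H7,H3,H4,H1] ; pick H1
  add 92.54.0.0/20 -> H7 at depth 20
  Q 92.54.5.67: descend 01011100001101100000010101000 ; hops seen [H2,H7,H1] ; pick H1
  add 92.54.0.0/16 -> H0 at depth 16
  Q 92.0.174.84: descend 0101110000 ; hops seen [H2] ; pick H2
  add 203.0.0.0/8 -> H7 at depth 8
  Q 38.27.64.40: descend 001001100001101101 ; hops seen [H7,H3,H4] ; pick H4
  add 92.0.0.0/8 -> H1 at depth 8
  Q 203.0.0.0: descend 11001011 ; hops seen [H7] ; pick H7
  Q 92.54.0.175: descend 010111000011011000000 ; hops seen [H1,H2,H0,H7] ; pick H7
  Q 38.27.119.132: descend 001001100001101101110111100001 ; hops seen [H7,H3,H4,H1] ; pick H1
  del 92.0.0.0/9 (clear depth 9)
  add 38.27.0.0/16 -> H7 at depth 16
  Q 38.27.6.142: descend 00100110000110110 ; hops seen [H7,H7,H3] ; pick H3
  del 92.54.5.64/28 (clear depth 28)
  Q 92.0.0.3: descend 0101110000 ; hops seen [H1] ; pick H1
  add 203.164.0.0/17 -> H1 at depth 17
  add 92.54.0.0/16 -> H4 at depth 16
  del 38.0.0.0/10 (clear depth 10)

== LOOKUPS ==
["H3","H1","H4","H1","H4","H3","H4","H1","H1","H2","H4","H7","H7","H1","H3","H1"]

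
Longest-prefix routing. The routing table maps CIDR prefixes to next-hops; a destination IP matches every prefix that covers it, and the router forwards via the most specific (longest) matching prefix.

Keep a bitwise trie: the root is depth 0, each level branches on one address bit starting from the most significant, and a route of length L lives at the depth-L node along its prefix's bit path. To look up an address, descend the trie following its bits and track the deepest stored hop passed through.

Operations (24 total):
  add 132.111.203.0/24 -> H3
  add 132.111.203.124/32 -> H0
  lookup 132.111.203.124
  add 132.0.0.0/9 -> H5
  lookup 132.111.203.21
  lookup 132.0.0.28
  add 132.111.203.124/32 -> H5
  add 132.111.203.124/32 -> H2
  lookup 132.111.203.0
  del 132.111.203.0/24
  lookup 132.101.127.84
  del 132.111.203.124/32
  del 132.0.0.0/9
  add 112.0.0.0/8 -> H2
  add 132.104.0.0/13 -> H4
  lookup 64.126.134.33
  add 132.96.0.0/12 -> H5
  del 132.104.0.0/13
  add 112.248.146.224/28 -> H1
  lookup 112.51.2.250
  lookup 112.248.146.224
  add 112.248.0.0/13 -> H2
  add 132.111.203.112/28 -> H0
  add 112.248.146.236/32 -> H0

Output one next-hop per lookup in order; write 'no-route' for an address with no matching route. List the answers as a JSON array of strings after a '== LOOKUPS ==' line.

Apply in order:
  + 132.111.203.0/24 (H3) depth=24
  + 132.111.203.124/32 (H0) depth=32
  ? 132.111.203.124  path d0:-→d1:-→d2:-→d3:-→d4:-→d5:-→d6:-→d7:-→d8:-→d9:-→d10:-→d11:-→d12:-→d13:-→d14:-→d15:-→d16:-→d17:-→d18:-→d19:-→d20:-→d21:-→d22:-→d23:-→d24:H3→d25:-→d26:-→d27:-→d28:-→d29:-→d30:-→d31:-→d32:H0  best=H0
  + 132.0.0.0/9 (H5) depth=9
  ? 132.111.203.21  path d0:-→d1:-→d2:-→d3:-→d4:-→d5:-→d6:-→d7:-→d8:-→d9:H5→d10:-→d11:-→d12:-→d13:-→d14:-→d15:-→d16:-→d17:-→d18:-→d19:-→d20:-→d21:-→d22:-→d23:-→d24:H3→d25:-  best=H3
  ? 132.0.0.28  path d0:-→d1:-→d2:-→d3:-→d4:-→d5:-→d6:-→d7:-→d8:-→d9:H5  best=H5
  + 132.111.203.124/32 (H5) depth=32
  + 132.111.203.124/32 (H2) depth=32
  ? 132.111.203.0  path d0:-→d1:-→d2:-→d3:-→d4:-→d5:-→d6:-→d7:-→d8:-→d9:H5→d10:-→d11:-→d12:-→d13:-→d14:-→d15:-→d16:-→d17:-→d18:-→d19:-→d20:-→d21:-→d22:-→d23:-→d24:H3→d25:-  best=H3
  del 132.111.203.0/24 (clear depth 24)
  ? 132.101.127.84  path d0:-→d1:-→d2:-→d3:-→d4:-→d5:-→d6:-→d7:-→d8:-→d9:H5→d10:-→d11:-→d12:-  best=H5
  del 132.111.203.124/32 (clear depth 32)
  del 132.0.0.0/9 (clear depth 9)
  + 112.0.0.0/8 (H2) depth=8
  + 132.104.0.0/13 (H4) depth=13
  ? 64.126.134.33  path d0:-→d1:-→d2:-  best=no-route
  + 132.96.0.0/12 (H5) depth=12
  del 132.104.0.0/13 (clear depth 13)
  + 112.248.146.224/28 (H1) depth=28
  ? 112.51.2.250  path d0:-→d1:-→d2:-→d3:-→d4:-→d5:-→d6:-→d7:-→d8:H2  best=H2
  ? 112.248.146.224  path d0:-→d1:-→d2:-→d3:-→d4:-→d5:-→d6:-→d7:-→d8:H2→d9:-→d10:-→d11:-→d12:-→d13:-→d14:-→d15:-→d16:-→d17:-→d18:-→d19:-→d20:-→d21:-→d22:-→d23:-→d24:-→d25:-→d26:-→d27:-→d28:H1  best=H1
  + 112.248.0.0/13 (H2) depth=13
  + 132.111.203.112/28 (H0) depth=28
  + 112.248.146.236/32 (H0) depth=32

== LOOKUPS ==
["H0","H3","H5","H3","H5","no-route","H2","H1"]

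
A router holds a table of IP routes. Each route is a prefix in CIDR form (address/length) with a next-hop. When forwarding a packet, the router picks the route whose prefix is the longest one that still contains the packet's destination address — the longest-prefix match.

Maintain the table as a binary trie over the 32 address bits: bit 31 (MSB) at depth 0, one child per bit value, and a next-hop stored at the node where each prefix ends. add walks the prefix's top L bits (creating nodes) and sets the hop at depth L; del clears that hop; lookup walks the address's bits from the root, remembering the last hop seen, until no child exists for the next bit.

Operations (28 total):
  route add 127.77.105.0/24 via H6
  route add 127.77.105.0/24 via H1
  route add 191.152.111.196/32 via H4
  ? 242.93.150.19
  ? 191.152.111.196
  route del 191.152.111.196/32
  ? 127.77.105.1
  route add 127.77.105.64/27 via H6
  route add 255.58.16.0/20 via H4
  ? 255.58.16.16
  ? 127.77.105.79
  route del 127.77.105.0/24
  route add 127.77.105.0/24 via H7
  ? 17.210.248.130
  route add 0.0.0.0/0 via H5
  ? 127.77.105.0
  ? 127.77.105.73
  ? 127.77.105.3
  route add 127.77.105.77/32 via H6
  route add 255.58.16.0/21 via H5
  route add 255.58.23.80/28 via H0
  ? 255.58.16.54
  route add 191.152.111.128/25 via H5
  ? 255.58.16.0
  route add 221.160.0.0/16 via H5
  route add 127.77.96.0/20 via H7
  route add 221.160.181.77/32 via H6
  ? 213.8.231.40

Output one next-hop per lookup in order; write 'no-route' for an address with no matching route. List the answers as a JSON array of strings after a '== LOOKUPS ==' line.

Trace:
  + 127.77.105.0/24 (H6) depth=24
  + 127.77.105.0/24 (H1) depth=24
  + 191.152.111.196/32 (H4) depth=32
  Q 242.93.150.19: descend 1 ; hops seen [∅] ; pick no-route
  Q 191.152.111.196: descend 10111111100110000110111111000100 ; hops seen [H4] ; pick H4
  del 191.152.111.196/32 (clear depth 32)
  Q 127.77.105.1: descend 011111110100110101101001 ; hops seen [H1] ; pick H1
  + 127.77.105.64/27 (H6) depth=27
  + 255.58.16.0/20 (H4) depth=20
  Q 255.58.16.16: descend 11111111001110100001 ; hops seen [H4] ; pick H4
  Q 127.77.105.79: descend 011111110100110101101001010 ; hops seen [H1,H6] ; pick H6
  del 127.77.105.0/24 (clear depth 24)
  + 127.77.105.0/24 (H7) depth=24
  Q 17.210.248.130: descend 0 ; hops seen [∅] ; pick no-route
  + 0.0.0.0/0 (H5) depth=0
  Q 127.77.105.0: descend 0111111101001101011010010 ; hops seen [H5,H7] ; pick H7
  Q 127.77.105.73: descend 011111110100110101101001010 ; hops seen [H5,H7,H6] ; pick H6
  Q 127.77.105.3: descend 0111111101001101011010010 ; hops seen [H5,H7] ; pick H7
  + 127.77.105.77/32 (H6) depth=32
  + 255.58.16.0/21 (H5) depth=21
  + 255.58.23.80/28 (H0) depth=28
  Q 255.58.16.54: descend 111111110011101000010 ; hops seen [H5,H4,H5] ; pick H5
  + 191.152.111.128/25 (H5) depth=25
  Q 255.58.16.0: descend 111111110011101000010 ; hops seen [H5,H4,H5] ; pick H5
  + 221.160.0.0/16 (H5) depth=16
  + 127.77.96.0/20 (H7) depth=20
  + 221.160.181.77/32 (H6) depth=32
  Q 213.8.231.40: descend 1101 ; hops seen [H5] ; pick H5

== LOOKUPS ==
["no-route","H4","H1","H4","H6","no-route","H7","H6","H7","H5","H5","H5"]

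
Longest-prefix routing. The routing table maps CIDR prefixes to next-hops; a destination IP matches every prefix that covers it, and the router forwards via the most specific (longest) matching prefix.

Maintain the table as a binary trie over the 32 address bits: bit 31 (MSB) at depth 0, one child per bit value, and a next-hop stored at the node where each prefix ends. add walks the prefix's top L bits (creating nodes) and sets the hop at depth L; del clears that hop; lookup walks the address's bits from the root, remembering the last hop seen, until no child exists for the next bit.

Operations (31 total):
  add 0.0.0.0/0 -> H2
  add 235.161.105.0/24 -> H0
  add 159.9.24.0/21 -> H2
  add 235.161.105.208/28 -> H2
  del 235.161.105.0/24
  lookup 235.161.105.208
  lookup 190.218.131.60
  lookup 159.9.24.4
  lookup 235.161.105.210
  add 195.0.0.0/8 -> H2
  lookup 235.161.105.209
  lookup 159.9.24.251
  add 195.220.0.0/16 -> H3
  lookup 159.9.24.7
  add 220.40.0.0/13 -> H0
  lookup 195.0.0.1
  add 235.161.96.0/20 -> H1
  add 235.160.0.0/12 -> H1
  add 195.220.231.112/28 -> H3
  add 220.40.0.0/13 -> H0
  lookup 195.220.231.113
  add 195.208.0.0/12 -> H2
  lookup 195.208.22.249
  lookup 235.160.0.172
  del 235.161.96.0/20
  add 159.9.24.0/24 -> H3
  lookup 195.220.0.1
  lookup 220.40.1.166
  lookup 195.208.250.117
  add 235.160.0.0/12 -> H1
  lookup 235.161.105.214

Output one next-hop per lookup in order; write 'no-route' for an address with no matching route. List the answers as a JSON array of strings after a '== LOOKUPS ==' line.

Trace:
  add 0.0.0.0/0 -> H2 at depth 0
  add 235.161.105.0/24 -> H0 at depth 24
  add 159.9.24.0/21 -> H2 at depth 21
  add 235.161.105.208/28 -> H2 at depth 28
  del 235.161.105.0/24 (clear depth 24)
  ? 235.161.105.208  path d0:H2→d1:-→d2:-→d3:-→d4:-→d5:-→d6:-→d7:-→d8:-→d9:-→d10:-→d11:-→d12:-→d13:-→d14:-→d15:-→d16:-→d17:-→d18:-→d19:-→d20:-→d21:-→d22:-→d23:-→d24:-→d25:-→d26:-→d27:-→d28:H2  best=H2
  ? 190.218.131.60  path d0:H2→d1:-→d2:-  best=H2
  ? 159.9.24.4  path d0:H2→d1:-→d2:-→d3:-→d4:-→d5:-→d6:-→d7:-→d8:-→d9:-→d10:-→d11:-→d12:-→d13:-→d14:-→d15:-→d16:-→d17:-→d18:-→d19:-→d20:-→d21:H2  best=H2
  ? 235.161.105.210  path d0:H2→d1:-→d2:-→d3:-→d4:-→d5:-→d6:-→d7:-→d8:-→d9:-→d10:-→d11:-→d12:-→d13:-→d14:-→d15:-→d16:-→d17:-→d18:-→d19:-→d20:-→d21:-→d22:-→d23:-→d24:-→d25:-→d26:-→d27:-→d28:H2  best=H2
  add 195.0.0.0/8 -> H2 at depth 8
  ? 235.161.105.209  path d0:H2→d1:-→d2:-→d3:-→d4:-→d5:-→d6:-→d7:-→d8:-→d9:-→d10:-→d11:-→d12:-→d13:-→d14:-→d15:-→d16:-→d17:-→d18:-→d19:-→d20:-→d21:-→d22:-→d23:-→d24:-→d25:-→d26:-→d27:-→d28:H2  best=H2
  ? 159.9.24.251  path d0:H2→d1:-→d2:-→d3:-→d4:-→d5:-→d6:-→d7:-→d8:-→d9:-→d10:-→d11:-→d12:-→d13:-→d14:-→d15:-→d16:-→d17:-→d18:-→d19:-→d20:-→d21:H2  best=H2
  add 195.220.0.0/16 -> H3 at depth 16
  ? 159.9.24.7  path d0:H2→d1:-→d2:-→d3:-→d4:-→d5:-→d6:-→d7:-→d8:-→d9:-→d10:-→d11:-→d12:-→d13:-→d14:-→d15:-→d16:-→d17:-→d18:-→d19:-→d20:-→d21:H2  best=H2
  add 220.40.0.0/13 -> H0 at depth 13
  ? 195.0.0.1  path d0:H2→d1:-→d2:-→d3:-→d4:-→d5:-→d6:-→d7:-→d8:H2  best=H2
  add 235.161.96.0/20 -> H1 at depth 20
  add 235.160.0.0/12 -> H1 at depth 12
  add 195.220.231.112/28 -> H3 at depth 28
  add 220.40.0.0/13 -> H0 at depth 13
  ? 195.220.231.113  path d0:H2→d1:-→d2:-→d3:-→d4:-→d5:-→d6:-→d7:-→d8:H2→d9:-→d10:-→d11:-→d12:-→d13:-→d14:-→d15:-→d16:H3→d17:-→d18:-→d19:-→d20:-→d21:-→d22:-→d23:-→d24:-→d25:-→d26:-→d27:-→d28:H3  best=H3
  add 195.208.0.0/12 -> H2 at depth 12
  ? 195.208.22.249  path d0:H2→d1:-→d2:-→d3:-→d4:-→d5:-→d6:-→d7:-→d8:H2→d9:-→d10:-→d11:-→d12:H2  best=H2
  ? 235.160.0.172  path d0:H2→d1:-→d2:-→d3:-→d4:-→d5:-→d6:-→d7:-→d8:-→d9:-→d10:-→d11:-→d12:H1→d13:-→d14:-→d15:-  best=H1
  del 235.161.96.0/20 (clear depth 20)
  add 159.9.24.0/24 -> H3 at depth 24
  ? 195.220.0.1  path d0:H2→d1:-→d2:-→d3:-→d4:-→d5:-→d6:-→d7:-→d8:H2→d9:-→d10:-→d11:-→d12:H2→d13:-→d14:-→d15:-→d16:H3  best=H3
  ? 220.40.1.166  path d0:H2→d1:-→d2:-→d3:-→d4:-→d5:-→d6:-→d7:-→d8:-→d9:-→d10:-→d11:-→d12:-→d13:H0  best=H0
  ? 195.208.250.117  path d0:H2→d1:-→d2:-→d3:-→d4:-→d5:-→d6:-→d7:-→d8:H2→d9:-→d10:-→d11:-→d12:H2  best=H2
  add 235.160.0.0/12 -> H1 at depth 12
  ? 235.161.105.214  path d0:H2→d1:-→d2:-→d3:-→d4:-→d5:-→d6:-→d7:-→d8:-→d9:-→d10:-→d11:-→d12:H1→d13:-→d14:-→d15:-→d16:-→d17:-→d18:-→d19:-→d20:-→d21:-→d22:-→d23:-→d24:-→d25:-→d26:-→d27:-→d28:H2  best=H2

== LOOKUPS ==
["H2","H2","H2","H2","H2","H2","H2","H2","H3","H2","H1","H3","H0","H2","H2"]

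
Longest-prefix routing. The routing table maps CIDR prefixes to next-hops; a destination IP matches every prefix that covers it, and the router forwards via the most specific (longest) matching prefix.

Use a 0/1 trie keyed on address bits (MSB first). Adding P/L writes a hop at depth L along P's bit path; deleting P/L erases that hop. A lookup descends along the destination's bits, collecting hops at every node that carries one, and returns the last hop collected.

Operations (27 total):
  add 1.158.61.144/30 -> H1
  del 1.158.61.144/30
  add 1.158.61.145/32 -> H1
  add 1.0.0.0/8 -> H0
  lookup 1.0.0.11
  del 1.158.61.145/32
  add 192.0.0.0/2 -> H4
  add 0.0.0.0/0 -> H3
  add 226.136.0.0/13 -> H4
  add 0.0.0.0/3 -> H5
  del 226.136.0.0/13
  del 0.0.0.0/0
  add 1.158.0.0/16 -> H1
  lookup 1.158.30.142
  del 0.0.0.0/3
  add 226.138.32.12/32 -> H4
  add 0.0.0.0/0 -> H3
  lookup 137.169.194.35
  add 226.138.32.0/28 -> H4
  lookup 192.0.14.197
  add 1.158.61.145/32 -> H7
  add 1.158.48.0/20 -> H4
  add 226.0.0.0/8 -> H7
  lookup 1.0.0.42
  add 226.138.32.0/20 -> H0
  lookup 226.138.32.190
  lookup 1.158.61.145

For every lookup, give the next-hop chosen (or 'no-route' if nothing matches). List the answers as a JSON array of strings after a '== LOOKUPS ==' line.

Apply in order:
  + 1.158.61.144/30 (H1) depth=30
  del 1.158.61.144/30 (clear depth 30)
  + 1.158.61.145/32 (H1) depth=32
  + 1.0.0.0/8 (H0) depth=8
  lookup 1.0.0.11: bits 00000001 walk d0:-→d1:-→d2:-→d3:-→d4:-→d5:-→d6:-→d7:-→d8:H0 -> H0
  del 1.158.61.145/32 (clear depth 32)
  + 192.0.0.0/2 (H4) depth=2
  + 0.0.0.0/0 (H3) depth=0
  + 226.136.0.0/13 (H4) depth=13
  + 0.0.0.0/3 (H5) depth=3
  del 226.136.0.0/13 (clear depth 13)
  del 0.0.0.0/0 (clear depth 0)
  + 1.158.0.0/16 (H1) depth=16
  lookup 1.158.30.142: bits 000000011001111000 walk d0:-→d1:-→d2:-→d3:H5→d4:-→d5:-→d6:-→d7:-→d8:H0→d9:-→d10:-→d11:-→d12:-→d13:-→d14:-→d15:-→d16:H1→d17:-→d18:- -> H1
  del 0.0.0.0/3 (clear depth 3)
  + 226.138.32.12/32 (H4) depth=32
  + 0.0.0.0/0 (H3) depth=0
  lookup 137.169.194.35: bits 1 walk d0:H3→d1:- -> H3
  + 226.138.32.0/28 (H4) depth=28
  lookup 192.0.14.197: bits 11 walk d0:H3→d1:-→d2:H4 -> H4
  + 1.158.61.145/32 (H7) depth=32
  + 1.158.48.0/20 (H4) depth=20
  + 226.0.0.0/8 (H7) depth=8
  lookup 1.0.0.42: bits 00000001 walk d0:H3→d1:-→d2:-→d3:-→d4:-→d5:-→d6:-→d7:-→d8:H0 -> H0
  + 226.138.32.0/20 (H0) depth=20
  lookup 226.138.32.190: bits 111000101000101000100000 walk d0:H3→d1:-→d2:H4→d3:-→d4:-→d5:-→d6:-→d7:-→d8:H7→d9:-→d10:-→d11:-→d12:-→d13:-→d14:-→d15:-→d16:-→d17:-→d18:-→d19:-→d20:H0→d21:-→d22:-→d23:-→d24:- -> H0
  lookup 1.158.61.145: bits 00000001100111100011110110010001 walk d0:H3→d1:-→d2:-→d3:-→d4:-→d5:-→d6:-→d7:-→d8:H0→d9:-→d10:-→d11:-→d12:-→d13:-→d14:-→d15:-→d16:H1→d17:-→d18:-→d19:-→d20:H4→d21:-→d22:-→d23:-→d24:-→d25:-→d26:-→d27:-→d28:-→d29:-→d30:-→d31:-→d32:H7 -> H7

== LOOKUPS ==
["H0","H1","H3","H4","H0","H0","H7"]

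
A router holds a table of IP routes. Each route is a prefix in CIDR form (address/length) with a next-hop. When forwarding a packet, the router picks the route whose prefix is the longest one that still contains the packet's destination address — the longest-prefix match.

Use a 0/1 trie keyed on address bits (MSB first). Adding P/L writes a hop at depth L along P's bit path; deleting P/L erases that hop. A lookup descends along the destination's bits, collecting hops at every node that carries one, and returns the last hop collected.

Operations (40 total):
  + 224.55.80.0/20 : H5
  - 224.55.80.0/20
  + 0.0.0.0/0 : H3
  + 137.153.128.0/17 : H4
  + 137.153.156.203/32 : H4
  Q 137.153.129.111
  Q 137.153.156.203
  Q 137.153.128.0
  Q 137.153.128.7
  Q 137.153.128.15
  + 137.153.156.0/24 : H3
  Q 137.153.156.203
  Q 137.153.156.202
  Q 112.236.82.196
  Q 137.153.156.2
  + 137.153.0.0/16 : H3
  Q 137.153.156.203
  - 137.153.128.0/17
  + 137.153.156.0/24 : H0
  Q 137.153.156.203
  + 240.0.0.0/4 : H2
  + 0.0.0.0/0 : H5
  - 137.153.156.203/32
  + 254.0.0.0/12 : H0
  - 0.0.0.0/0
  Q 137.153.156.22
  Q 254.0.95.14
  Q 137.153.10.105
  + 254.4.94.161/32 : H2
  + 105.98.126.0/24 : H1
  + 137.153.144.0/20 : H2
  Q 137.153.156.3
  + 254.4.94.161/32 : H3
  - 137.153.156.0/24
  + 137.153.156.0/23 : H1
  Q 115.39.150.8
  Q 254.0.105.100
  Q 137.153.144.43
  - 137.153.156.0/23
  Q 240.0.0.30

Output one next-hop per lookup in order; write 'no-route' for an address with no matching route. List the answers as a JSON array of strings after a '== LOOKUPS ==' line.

Process each operation:
  add 224.55.80.0/20 -> H5 at depth 20
  del 224.55.80.0/20 (clear depth 20)
  add 0.0.0.0/0 -> H3 at depth 0
  add 137.153.128.0/17 -> H4 at depth 17
  add 137.153.156.203/32 -> H4 at depth 32
  ? 137.153.129.111  path d0:H3→d1:-→d2:-→d3:-→d4:-→d5:-→d6:-→d7:-→d8:-→d9:-→d10:-→d11:-→d12:-→d13:-→d14:-→d15:-→d16:-→d17:H4→d18:-→d19:-  best=H4
  ? 137.153.156.203  path d0:H3→d1:-→d2:-→d3:-→d4:-→d5:-→d6:-→d7:-→d8:-→d9:-→d10:-→d11:-→d12:-→d13:-→d14:-→d15:-→d16:-→d17:H4→d18:-→d19:-→d20:-→d21:-→d22:-→d23:-→d24:-→d25:-→d26:-→d27:-→d28:-→d29:-→d30:-→d31:-→d32:H4  best=H4
  ? 137.153.128.0  path d0:H3→d1:-→d2:-→d3:-→d4:-→d5:-→d6:-→d7:-→d8:-→d9:-→d10:-→d11:-→d12:-→d13:-→d14:-→d15:-→d16:-→d17:H4→d18:-→d19:-  best=H4
  ? 137.153.128.7  path d0:H3→d1:-→d2:-→d3:-→d4:-→d5:-→d6:-→d7:-→d8:-→d9:-→d10:-→d11:-→d12:-→d13:-→d14:-→d15:-→d16:-→d17:H4→d18:-→d19:-  best=H4
  ? 137.153.128.15  path d0:H3→d1:-→d2:-→d3:-→d4:-→d5:-→d6:-→d7:-→d8:-→d9:-→d10:-→d11:-→d12:-→d13:-→d14:-→d15:-→d16:-→d17:H4→d18:-→d19:-  best=H4
  add 137.153.156.0/24 -> H3 at depth 24
  ? 137.153.156.203  path d0:H3→d1:-→d2:-→d3:-→d4:-→d5:-→d6:-→d7:-→d8:-→d9:-→d10:-→d11:-→d12:-→d13:-→d14:-→d15:-→d16:-→d17:H4→d18:-→d19:-→d20:-→d21:-→d22:-→d23:-→d24:H3→d25:-→d26:-→d27:-→d28:-→d29:-→d30:-→d31:-→d32:H4  best=H4
  ? 137.153.156.202  path d0:H3→d1:-→d2:-→d3:-→d4:-→d5:-→d6:-→d7:-→d8:-→d9:-→d10:-→d11:-→d12:-→d13:-→d14:-→d15:-→d16:-→d17:H4→d18:-→d19:-→d20:-→d21:-→d22:-→d23:-→d24:H3→d25:-→d26:-→d27:-→d28:-→d29:-→d30:-→d31:-  best=H3
  ? 112.236.82.196  path d0:H3  best=H3
  ? 137.153.156.2  path d0:H3→d1:-→d2:-→d3:-→d4:-→d5:-→d6:-→d7:-→d8:-→d9:-→d10:-→d11:-→d12:-→d13:-→d14:-→d15:-→d16:-→d17:H4→d18:-→d19:-→d20:-→d21:-→d22:-→d23:-→d24:H3  best=H3
  add 137.153.0.0/16 -> H3 at depth 16
  ? 137.153.156.203  path d0:H3→d1:-→d2:-→d3:-→d4:-→d5:-→d6:-→d7:-→d8:-→d9:-→d10:-→d11:-→d12:-→d13:-→d14:-→d15:-→d16:H3→d17:H4→d18:-→d19:-→d20:-→d21:-→d22:-→d23:-→d24:H3→d25:-→d26:-→d27:-→d28:-→d29:-→d30:-→d31:-→d32:H4  best=H4
  del 137.153.128.0/17 (clear depth 17)
  add 137.153.156.0/24 -> H0 at depth 24
  ? 137.153.156.203  path d0:H3→d1:-→d2:-→d3:-→d4:-→d5:-→d6:-→d7:-→d8:-→d9:-→d10:-→d11:-→d12:-→d13:-→d14:-→d15:-→d16:H3→d17:-→d18:-→d19:-→d20:-→d21:-→d22:-→d23:-→d24:H0→d25:-→d26:-→d27:-→d28:-→d29:-→d30:-→d31:-→d32:H4  best=H4
  add 240.0.0.0/4 -> H2 at depth 4
  add 0.0.0.0/0 -> H5 at depth 0
  del 137.153.156.203/32 (clear depth 32)
  add 254.0.0.0/12 -> H0 at depth 12
  del 0.0.0.0/0 (clear depth 0)
  ? 137.153.156.22  path d0:-→d1:-→d2:-→d3:-→d4:-→d5:-→d6:-→d7:-→d8:-→d9:-→d10:-→d11:-→d12:-→d13:-→d14:-→d15:-→d16:H3→d17:-→d18:-→d19:-→d20:-→d21:-→d22:-→d23:-→d24:H0  best=H0
  ? 254.0.95.14  path d0:-→d1:-→d2:-→d3:-→d4:H2→d5:-→d6:-→d7:-→d8:-→d9:-→d10:-→d11:-→d12:H0  best=H0
  ? 137.153.10.105  path d0:-→d1:-→d2:-→d3:-→d4:-→d5:-→d6:-→d7:-→d8:-→d9:-→d10:-→d11:-→d12:-→d13:-→d14:-→d15:-→d16:H3  best=H3
  add 254.4.94.161/32 -> H2 at depth 32
  add 105.98.126.0/24 -> H1 at depth 24
  add 137.153.144.0/20 -> H2 at depth 20
  ? 137.153.156.3  path d0:-→d1:-→d2:-→d3:-→d4:-→d5:-→d6:-→d7:-→d8:-→d9:-→d10:-→d11:-→d12:-→d13:-→d14:-→d15:-→d16:H3→d17:-→d18:-→d19:-→d20:H2→d21:-→d22:-→d23:-→d24:H0  best=H0
  add 254.4.94.161/32 -> H3 at depth 32
  del 137.153.156.0/24 (clear depth 24)
  add 137.153.156.0/23 -> H1 at depth 23
  ? 115.39.150.8  path d0:-→d1:-→d2:-→d3:-  best=no-route
  ? 254.0.105.100  path d0:-→d1:-→d2:-→d3:-→d4:H2→d5:-→d6:-→d7:-→d8:-→d9:-→d10:-→d11:-→d12:H0→d13:-  best=H0
  ? 137.153.144.43  path d0:-→d1:-→d2:-→d3:-→d4:-→d5:-→d6:-→d7:-→d8:-→d9:-→d10:-→d11:-→d12:-→d13:-→d14:-→d15:-→d16:H3→d17:-→d18:-→d19:-→d20:H2  best=H2
  del 137.153.156.0/23 (clear depth 23)
  ? 240.0.0.30  path d0:-→d1:-→d2:-→d3:-→d4:H2  best=H2

== LOOKUPS ==
["H4","H4","H4","H4","H4","H4","H3","H3","H3","H4","H4","H0","H0","H3","H0","no-route","H0","H2","H2"]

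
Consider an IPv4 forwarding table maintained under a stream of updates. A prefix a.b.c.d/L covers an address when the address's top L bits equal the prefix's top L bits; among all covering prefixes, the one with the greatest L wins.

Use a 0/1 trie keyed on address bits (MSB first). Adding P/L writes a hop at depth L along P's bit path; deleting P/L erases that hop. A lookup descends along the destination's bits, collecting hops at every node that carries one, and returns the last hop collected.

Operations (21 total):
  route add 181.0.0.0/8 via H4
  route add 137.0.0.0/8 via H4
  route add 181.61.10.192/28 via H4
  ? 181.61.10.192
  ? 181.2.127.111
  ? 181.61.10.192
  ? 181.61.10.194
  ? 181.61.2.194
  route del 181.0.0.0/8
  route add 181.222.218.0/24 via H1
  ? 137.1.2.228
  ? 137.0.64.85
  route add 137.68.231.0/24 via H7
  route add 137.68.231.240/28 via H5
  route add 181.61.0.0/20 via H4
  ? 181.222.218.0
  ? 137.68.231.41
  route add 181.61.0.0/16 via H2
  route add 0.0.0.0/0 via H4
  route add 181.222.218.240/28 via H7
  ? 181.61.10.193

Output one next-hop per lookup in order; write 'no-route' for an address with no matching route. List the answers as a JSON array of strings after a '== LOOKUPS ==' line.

Process each operation:
  add 181.0.0.0/8 -> H4 at depth 8
  add 137.0.0.0/8 -> H4 at depth 8
  add 181.61.10.192/28 -> H4 at depth 28
  lookup 181.61.10.192: bits 1011010100111101000010101100 walk d0:-→d1:-→d2:-→d3:-→d4:-→d5:-→d6:-→d7:-→d8:H4→d9:-→d10:-→d11:-→d12:-→d13:-→d14:-→d15:-→d16:-→d17:-→d18:-→d19:-→d20:-→d21:-→d22:-→d23:-→d24:-→d25:-→d26:-→d27:-→d28:H4 -> H4
  lookup 181.2.127.111: bits 1011010100 walk d0:-→d1:-→d2:-→d3:-→d4:-→d5:-→d6:-→d7:-→d8:H4→d9:-→d10:- -> H4
  lookup 181.61.10.192: bits 1011010100111101000010101100 walk d0:-→d1:-→d2:-→d3:-→d4:-→d5:-→d6:-→d7:-→d8:H4→d9:-→d10:-→d11:-→d12:-→d13:-→d14:-→d15:-→d16:-→d17:-→d18:-→d19:-→d20:-→d21:-→d22:-→d23:-→d24:-→d25:-→d26:-→d27:-→d28:H4 -> H4
  lookup 181.61.10.194: bits 1011010100111101000010101100 walk d0:-→d1:-→d2:-→d3:-→d4:-→d5:-→d6:-→d7:-→d8:H4→d9:-→d10:-→d11:-→d12:-→d13:-→d14:-→d15:-→d16:-→d17:-→d18:-→d19:-→d20:-→d21:-→d22:-→d23:-→d24:-→d25:-→d26:-→d27:-→d28:H4 -> H4
  lookup 181.61.2.194: bits 10110101001111010000 walk d0:-→d1:-→d2:-→d3:-→d4:-→d5:-→d6:-→d7:-→d8:H4→d9:-→d10:-→d11:-→d12:-→d13:-→d14:-→d15:-→d16:-→d17:-→d18:-→d19:-→d20:- -> H4
  del 181.0.0.0/8 (clear depth 8)
  add 181.222.218.0/24 -> H1 at depth 24
  lookup 137.1.2.228: bits 10001001 walk d0:-→d1:-→d2:-→d3:-→d4:-→d5:-→d6:-→d7:-→d8:H4 -> H4
  lookup 137.0.64.85: bits 10001001 walk d0:-→d1:-→d2:-→d3:-→d4:-→d5:-→d6:-→d7:-→d8:H4 -> H4
  add 137.68.231.0/24 -> H7 at depth 24
  add 137.68.231.240/28 -> H5 at depth 28
  add 181.61.0.0/20 -> H4 at depth 20
  lookup 181.222.218.0: bits 101101011101111011011010 walk d0:-→d1:-→d2:-→d3:-→d4:-→d5:-→d6:-→d7:-→d8:-→d9:-→d10:-→d11:-→d12:-→d13:-→d14:-→d15:-→d16:-→d17:-→d18:-→d19:-→d20:-→d21:-→d22:-→d23:-→d24:H1 -> H1
  lookup 137.68.231.41: bits 100010010100010011100111 walk d0:-→d1:-→d2:-→d3:-→d4:-→d5:-→d6:-→d7:-→d8:H4→d9:-→d10:-→d11:-→d12:-→d13:-→d14:-→d15:-→d16:-→d17:-→d18:-→d19:-→d20:-→d21:-→d22:-→d23:-→d24:H7 -> H7
  add 181.61.0.0/16 -> H2 at depth 16
  add 0.0.0.0/0 -> H4 at depth 0
  add 181.222.218.240/28 -> H7 at depth 28
  lookup 181.61.10.193: bits 1011010100111101000010101100 walk d0:H4→d1:-→d2:-→d3:-→d4:-→d5:-→d6:-→d7:-→d8:-→d9:-→d10:-→d11:-→d12:-→d13:-→d14:-→d15:-→d16:H2→d17:-→d18:-→d19:-→d20:H4→d21:-→d22:-→d23:-→d24:-→d25:-→d26:-→d27:-→d28:H4 -> H4

== LOOKUPS ==
["H4","H4","H4","H4","H4","H4","H4","H1","H7","H4"]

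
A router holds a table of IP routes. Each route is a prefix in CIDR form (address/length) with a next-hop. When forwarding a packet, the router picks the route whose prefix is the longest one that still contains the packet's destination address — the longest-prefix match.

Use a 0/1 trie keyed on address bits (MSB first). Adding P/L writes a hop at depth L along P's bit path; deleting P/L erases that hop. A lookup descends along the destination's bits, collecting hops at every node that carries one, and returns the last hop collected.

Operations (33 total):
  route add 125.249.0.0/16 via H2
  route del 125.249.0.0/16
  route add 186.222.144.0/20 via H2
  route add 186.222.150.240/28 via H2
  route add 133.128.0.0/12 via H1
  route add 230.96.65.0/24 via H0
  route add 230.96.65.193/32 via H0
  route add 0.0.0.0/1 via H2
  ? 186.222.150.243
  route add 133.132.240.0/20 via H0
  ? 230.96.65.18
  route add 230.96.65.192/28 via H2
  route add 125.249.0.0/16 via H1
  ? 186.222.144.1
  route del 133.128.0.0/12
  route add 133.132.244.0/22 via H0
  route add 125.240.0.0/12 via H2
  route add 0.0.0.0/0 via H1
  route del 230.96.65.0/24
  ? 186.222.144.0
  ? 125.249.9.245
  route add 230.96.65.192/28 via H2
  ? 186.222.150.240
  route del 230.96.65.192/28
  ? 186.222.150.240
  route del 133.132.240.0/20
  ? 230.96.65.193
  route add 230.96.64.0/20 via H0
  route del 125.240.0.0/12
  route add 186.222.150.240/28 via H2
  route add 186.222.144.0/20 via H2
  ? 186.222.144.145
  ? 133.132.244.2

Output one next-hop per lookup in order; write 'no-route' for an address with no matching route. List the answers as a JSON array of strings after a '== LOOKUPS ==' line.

Apply in order:
  add 125.249.0.0/16 -> H2 at depth 16
  - 125.249.0.0/16 clear@16
  add 186.222.144.0/20 -> H2 at depth 20
  add 186.222.150.240/28 -> H2 at depth 28
  add 133.128.0.0/12 -> H1 at depth 12
  add 230.96.65.0/24 -> H0 at depth 24
  add 230.96.65.193/32 -> H0 at depth 32
  add 0.0.0.0/1 -> H2 at depth 1
  Q 186.222.150.243: descend 1011101011011110100101101111 ; hops seen [H2,H2] ; pick H2
  add 133.132.240.0/20 -> H0 at depth 20
  Q 230.96.65.18: descend 111001100110000001000001 ; hops seen [H0] ; pick H0
  add 230.96.65.192/28 -> H2 at depth 28
  add 125.249.0.0/16 -> H1 at depth 16
  Q 186.222.144.1: descend 101110101101111010010 ; hops seen [H2] ; pick H2
  - 133.128.0.0/12 clear@12
  add 133.132.244.0/22 -> H0 at depth 22
  add 125.240.0.0/12 -> H2 at depth 12
  add 0.0.0.0/0 -> H1 at depth 0
  - 230.96.65.0/24 clear@24
  Q 186.222.144.0: descend 101110101101111010010 ; hops seen [H1,H2] ; pick H2
  Q 125.249.9.245: descend 0111110111111001 ; hops seen [H1,H2,H2,H1] ; pick H1
  add 230.96.65.192/28 -> H2 at depth 28
  Q 186.222.150.240: descend 1011101011011110100101101111 ; hops seen [H1,H2,H2] ; pick H2
  - 230.96.65.192/28 clear@28
  Q 186.222.150.240: descend 1011101011011110100101101111 ; hops seen [H1,H2,H2] ; pick H2
  - 133.132.240.0/20 clear@20
  Q 230.96.65.193: descend 11100110011000000100000111000001 ; hops seen [H1,H0] ; pick H0
  add 230.96.64.0/20 -> H0 at depth 20
  - 125.240.0.0/12 clear@12
  add 186.222.150.240/28 -> H2 at depth 28
  add 186.222.144.0/20 -> H2 at depth 20
  Q 186.222.144.145: descend 101110101101111010010 ; hops seen [H1,H2] ; pick H2
  Q 133.132.244.2: descend 1000010110000100111101 ; hops seen [H1,H0] ; pick H0

== LOOKUPS ==
["H2","H0","H2","H2","H1","H2","H2","H0","H2","H0"]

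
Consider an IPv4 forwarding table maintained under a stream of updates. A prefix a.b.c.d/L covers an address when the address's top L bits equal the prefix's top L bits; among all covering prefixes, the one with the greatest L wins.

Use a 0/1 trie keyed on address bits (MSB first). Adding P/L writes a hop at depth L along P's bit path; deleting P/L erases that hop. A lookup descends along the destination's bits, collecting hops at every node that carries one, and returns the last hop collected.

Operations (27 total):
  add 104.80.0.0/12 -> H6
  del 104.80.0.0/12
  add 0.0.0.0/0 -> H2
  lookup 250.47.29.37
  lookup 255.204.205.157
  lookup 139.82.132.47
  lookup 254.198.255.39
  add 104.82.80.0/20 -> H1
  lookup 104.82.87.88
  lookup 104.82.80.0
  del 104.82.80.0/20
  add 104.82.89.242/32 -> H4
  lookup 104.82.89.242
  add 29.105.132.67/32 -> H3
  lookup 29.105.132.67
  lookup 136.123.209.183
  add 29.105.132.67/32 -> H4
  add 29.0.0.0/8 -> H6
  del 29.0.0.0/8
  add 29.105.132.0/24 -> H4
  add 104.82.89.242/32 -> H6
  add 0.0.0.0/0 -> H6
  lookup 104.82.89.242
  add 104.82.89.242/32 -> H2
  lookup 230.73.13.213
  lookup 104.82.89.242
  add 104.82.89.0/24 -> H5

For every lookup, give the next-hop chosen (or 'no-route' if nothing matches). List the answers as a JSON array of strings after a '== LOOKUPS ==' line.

Process each operation:
  add 104.80.0.0/12 -> H6 at depth 12
  - 104.80.0.0/12 clear@12
  add 0.0.0.0/0 -> H2 at depth 0
  Q 250.47.29.37: descend ε ; hops seen [H2] ; pick H2
  Q 255.204.205.157: descend ε ; hops seen [H2] ; pick H2
  Q 139.82.132.47: descend ε ; hops seen [H2] ; pick H2
  Q 254.198.255.39: descend ε ; hops seen [H2] ; pick H2
  add 104.82.80.0/20 -> H1 at depth 20
  Q 104.82.87.88: descend 01101000010100100101 ; hops seen [H2,H1] ; pick H1
  Q 104.82.80.0: descend 01101000010100100101 ; hops seen [H2,H1] ; pick H1
  - 104.82.80.0/20 clear@20
  add 104.82.89.242/32 -> H4 at depth 32
  Q 104.82.89.242: descend 01101000010100100101100111110010 ; hops seen [H2,H4] ; pick H4
  add 29.105.132.67/32 -> H3 at depth 32
  Q 29.105.132.67: descend 00011101011010011000010001000011 ; hops seen [H2,H3] ; pick H3
  Q 136.123.209.183: descend ε ; hops seen [H2] ; pick H2
  add 29.105.132.67/32 -> H4 at depth 32
  add 29.0.0.0/8 -> H6 at depth 8
  - 29.0.0.0/8 clear@8
  add 29.105.132.0/24 -> H4 at depth 24
  add 104.82.89.242/32 -> H6 at depth 32
  add 0.0.0.0/0 -> H6 at depth 0
  Q 104.82.89.242: descend 01101000010100100101100111110010 ; hops seen [H6,H6] ; pick H6
  add 104.82.89.242/32 -> H2 at depth 32
  Q 230.73.13.213: descend ε ; hops seen [H6] ; pick H6
  Q 104.82.89.242: descend 01101000010100100101100111110010 ; hops seen [H6,H2] ; pick H2
  add 104.82.89.0/24 -> H5 at depth 24

== LOOKUPS ==
["H2","H2","H2","H2","H1","H1","H4","H3","H2","H6","H6","H2"]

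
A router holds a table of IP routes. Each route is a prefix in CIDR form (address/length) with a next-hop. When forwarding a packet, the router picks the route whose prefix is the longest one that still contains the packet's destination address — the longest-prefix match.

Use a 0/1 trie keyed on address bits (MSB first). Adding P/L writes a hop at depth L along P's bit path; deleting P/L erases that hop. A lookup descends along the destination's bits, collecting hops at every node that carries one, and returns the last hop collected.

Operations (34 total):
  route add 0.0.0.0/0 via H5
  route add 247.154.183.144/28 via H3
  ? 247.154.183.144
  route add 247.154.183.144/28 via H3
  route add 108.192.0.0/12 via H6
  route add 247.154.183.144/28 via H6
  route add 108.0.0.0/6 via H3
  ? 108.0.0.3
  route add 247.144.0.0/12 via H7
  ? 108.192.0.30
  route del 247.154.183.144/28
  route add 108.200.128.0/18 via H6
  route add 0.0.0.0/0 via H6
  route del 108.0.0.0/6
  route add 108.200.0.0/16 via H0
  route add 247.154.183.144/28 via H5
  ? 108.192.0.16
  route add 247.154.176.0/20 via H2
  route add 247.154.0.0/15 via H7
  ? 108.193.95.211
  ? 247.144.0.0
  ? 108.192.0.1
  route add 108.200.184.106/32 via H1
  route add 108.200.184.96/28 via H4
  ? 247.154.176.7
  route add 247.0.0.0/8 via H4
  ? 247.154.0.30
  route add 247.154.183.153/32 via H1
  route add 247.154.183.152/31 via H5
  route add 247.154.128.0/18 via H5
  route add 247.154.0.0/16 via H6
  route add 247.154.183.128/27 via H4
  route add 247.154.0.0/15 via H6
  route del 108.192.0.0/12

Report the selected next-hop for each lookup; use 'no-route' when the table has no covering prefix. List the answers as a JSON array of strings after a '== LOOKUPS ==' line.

Process each operation:
  + 0.0.0.0/0 (H5) depth=0
  + 247.154.183.144/28 (H3) depth=28
  ? 247.154.183.144  path d0:H5→d1:-→d2:-→d3:-→d4:-→d5:-→d6:-→d7:-→d8:-→d9:-→d10:-→d11:-→d12:-→d13:-→d14:-→d15:-→d16:-→d17:-→d18:-→d19:-→d20:-→d21:-→d22:-→d23:-→d24:-→d25:-→d26:-→d27:-→d28:H3  best=H3
  + 247.154.183.144/28 (H3) depth=28
  + 108.192.0.0/12 (H6) depth=12
  + 247.154.183.144/28 (H6) depth=28
  + 108.0.0.0/6 (H3) depth=6
  ? 108.0.0.3  path d0:H5→d1:-→d2:-→d3:-→d4:-→d5:-→d6:H3→d7:-→d8:-  best=H3
  + 247.144.0.0/12 (H7) depth=12
  ? 108.192.0.30  path d0:H5→d1:-→d2:-→d3:-→d4:-→d5:-→d6:H3→d7:-→d8:-→d9:-→d10:-→d11:-→d12:H6  best=H6
  del 247.154.183.144/28 (clear depth 28)
  + 108.200.128.0/18 (H6) depth=18
  + 0.0.0.0/0 (H6) depth=0
  del 108.0.0.0/6 (clear depth 6)
  + 108.200.0.0/16 (H0) depth=16
  + 247.154.183.144/28 (H5) depth=28
  ? 108.192.0.16  path d0:H6→d1:-→d2:-→d3:-→d4:-→d5:-→d6:-→d7:-→d8:-→d9:-→d10:-→d11:-→d12:H6  best=H6
  + 247.154.176.0/20 (H2) depth=20
  + 247.154.0.0/15 (H7) depth=15
  ? 108.193.95.211  path d0:H6→d1:-→d2:-→d3:-→d4:-→d5:-→d6:-→d7:-→d8:-→d9:-→d10:-→d11:-→d12:H6  best=H6
  ? 247.144.0.0  path d0:H6→d1:-→d2:-→d3:-→d4:-→d5:-→d6:-→d7:-→d8:-→d9:-→d10:-→d11:-→d12:H7  best=H7
  ? 108.192.0.1  path d0:H6→d1:-→d2:-→d3:-→d4:-→d5:-→d6:-→d7:-→d8:-→d9:-→d10:-→d11:-→d12:H6  best=H6
  + 108.200.184.106/32 (H1) depth=32
  + 108.200.184.96/28 (H4) depth=28
  ? 247.154.176.7  path d0:H6→d1:-→d2:-→d3:-→d4:-→d5:-→d6:-→d7:-→d8:-→d9:-→d10:-→d11:-→d12:H7→d13:-→d14:-→d15:H7→d16:-→d17:-→d18:-→d19:-→d20:H2→d21:-  best=H2
  + 247.0.0.0/8 (H4) depth=8
  ? 247.154.0.30  path d0:H6→d1:-→d2:-→d3:-→d4:-→d5:-→d6:-→d7:-→d8:H4→d9:-→d10:-→d11:-→d12:H7→d13:-→d14:-→d15:H7→d16:-  best=H7
  + 247.154.183.153/32 (H1) depth=32
  + 247.154.183.152/31 (H5) depth=31
  + 247.154.128.0/18 (H5) depth=18
  + 247.154.0.0/16 (H6) depth=16
  + 247.154.183.128/27 (H4) depth=27
  + 247.154.0.0/15 (H6) depth=15
  del 108.192.0.0/12 (clear depth 12)

== LOOKUPS ==
["H3","H3","H6","H6","H6","H7","H6","H2","H7"]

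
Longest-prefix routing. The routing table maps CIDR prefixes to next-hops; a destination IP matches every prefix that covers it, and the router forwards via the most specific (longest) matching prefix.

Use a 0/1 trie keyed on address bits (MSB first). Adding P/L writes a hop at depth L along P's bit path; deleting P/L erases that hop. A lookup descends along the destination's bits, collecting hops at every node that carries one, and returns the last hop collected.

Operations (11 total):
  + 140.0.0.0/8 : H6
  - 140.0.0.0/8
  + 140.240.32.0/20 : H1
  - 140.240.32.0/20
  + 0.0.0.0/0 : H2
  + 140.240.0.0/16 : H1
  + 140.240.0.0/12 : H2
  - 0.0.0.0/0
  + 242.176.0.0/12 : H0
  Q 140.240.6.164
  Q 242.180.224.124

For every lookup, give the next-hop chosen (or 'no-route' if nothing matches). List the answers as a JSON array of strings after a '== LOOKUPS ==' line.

Apply in order:
  + 140.0.0.0/8 (H6) depth=8
  del 140.0.0.0/8 (clear depth 8)
  + 140.240.32.0/20 (H1) depth=20
  del 140.240.32.0/20 (clear depth 20)
  + 0.0.0.0/0 (H2) depth=0
  + 140.240.0.0/16 (H1) depth=16
  + 140.240.0.0/12 (H2) depth=12
  del 0.0.0.0/0 (clear depth 0)
  + 242.176.0.0/12 (H0) depth=12
  Q 140.240.6.164: descend 100011001111000000 ; hops seen [H2,H1] ; pick H1
  Q 242.180.224.124: descend 111100101011 ; hops seen [H0] ; pick H0

== LOOKUPS ==
["H1","H0"]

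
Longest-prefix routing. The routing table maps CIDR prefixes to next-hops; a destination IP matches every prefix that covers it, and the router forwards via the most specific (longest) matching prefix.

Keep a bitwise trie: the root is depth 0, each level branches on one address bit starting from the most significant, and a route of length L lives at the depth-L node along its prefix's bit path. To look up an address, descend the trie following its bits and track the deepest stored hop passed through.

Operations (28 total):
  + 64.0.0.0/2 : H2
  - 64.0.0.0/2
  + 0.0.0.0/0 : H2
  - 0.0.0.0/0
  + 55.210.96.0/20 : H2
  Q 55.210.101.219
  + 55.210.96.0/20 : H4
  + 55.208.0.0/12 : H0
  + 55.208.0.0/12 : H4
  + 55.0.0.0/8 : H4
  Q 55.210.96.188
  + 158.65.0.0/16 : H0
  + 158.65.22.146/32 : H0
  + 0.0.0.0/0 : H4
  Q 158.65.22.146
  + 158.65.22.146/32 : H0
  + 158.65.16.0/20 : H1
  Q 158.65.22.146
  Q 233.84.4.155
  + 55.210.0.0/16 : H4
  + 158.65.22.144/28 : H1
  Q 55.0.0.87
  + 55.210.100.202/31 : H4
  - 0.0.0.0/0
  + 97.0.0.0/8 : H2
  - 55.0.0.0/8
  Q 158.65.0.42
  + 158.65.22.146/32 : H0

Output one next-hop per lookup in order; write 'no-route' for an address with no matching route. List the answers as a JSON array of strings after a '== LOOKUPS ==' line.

Trace:
  + 64.0.0.0/2 (H2) depth=2
  - 64.0.0.0/2 clear@2
  + 0.0.0.0/0 (H2) depth=0
  - 0.0.0.0/0 clear@0
  + 55.210.96.0/20 (H2) depth=20
  Q 55.210.101.219: descend 00110111110100100110 ; hops seen [H2] ; pick H2
  + 55.210.96.0/20 (H4) depth=20
  + 55.208.0.0/12 (H0) depth=12
  + 55.208.0.0/12 (H4) depth=12
  + 55.0.0.0/8 (H4) depth=8
  Q 55.210.96.188: descend 00110111110100100110 ; hops seen [H4,H4,H4] ; pick H4
  + 158.65.0.0/16 (H0) depth=16
  + 158.65.22.146/32 (H0) depth=32
  + 0.0.0.0/0 (H4) depth=0
  Q 158.65.22.146: descend 10011110010000010001011010010010 ; hops seen [H4,H0,H0] ; pick H0
  + 158.65.22.146/32 (H0) depth=32
  + 158.65.16.0/20 (H1) depth=20
  Q 158.65.22.146: descend 10011110010000010001011010010010 ; hops seen [H4,H0,H1,H0] ; pick H0
  Q 233.84.4.155: descend 1 ; hops seen [H4] ; pick H4
  + 55.210.0.0/16 (H4) depth=16
  + 158.65.22.144/28 (H1) depth=28
  Q 55.0.0.87: descend 00110111 ; hops seen [H4,H4] ; pick H4
  + 55.210.100.202/31 (H4) depth=31
  - 0.0.0.0/0 clear@0
  + 97.0.0.0/8 (H2) depth=8
  - 55.0.0.0/8 clear@8
  Q 158.65.0.42: descend 1001111001000001000 ; hops seen [H0] ; pick H0
  + 158.65.22.146/32 (H0) depth=32

== LOOKUPS ==
["H2","H4","H0","H0","H4","H4","H0"]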